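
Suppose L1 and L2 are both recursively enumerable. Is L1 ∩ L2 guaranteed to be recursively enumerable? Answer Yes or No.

Run the recogniser for L₁; if it accepts, run the recogniser for L₂ and accept if that accepts too. If either runs forever the input is never accepted, which is all a recogniser needs.
So the recursively enumerable languages are closed under intersection.

Yes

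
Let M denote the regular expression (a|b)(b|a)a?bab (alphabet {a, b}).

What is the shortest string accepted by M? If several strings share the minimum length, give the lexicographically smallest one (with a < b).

By inspection of the expression, no string of length less than 5 matches, and aabab is the lexicographically first match of length 5.

aabab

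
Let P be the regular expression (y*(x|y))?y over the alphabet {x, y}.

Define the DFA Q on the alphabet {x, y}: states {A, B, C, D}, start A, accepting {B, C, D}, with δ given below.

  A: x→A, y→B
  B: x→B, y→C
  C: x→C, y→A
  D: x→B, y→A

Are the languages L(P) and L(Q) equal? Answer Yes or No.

No

The string yyy is accepted by P but rejected by Q.
So L(P) ≠ L(Q).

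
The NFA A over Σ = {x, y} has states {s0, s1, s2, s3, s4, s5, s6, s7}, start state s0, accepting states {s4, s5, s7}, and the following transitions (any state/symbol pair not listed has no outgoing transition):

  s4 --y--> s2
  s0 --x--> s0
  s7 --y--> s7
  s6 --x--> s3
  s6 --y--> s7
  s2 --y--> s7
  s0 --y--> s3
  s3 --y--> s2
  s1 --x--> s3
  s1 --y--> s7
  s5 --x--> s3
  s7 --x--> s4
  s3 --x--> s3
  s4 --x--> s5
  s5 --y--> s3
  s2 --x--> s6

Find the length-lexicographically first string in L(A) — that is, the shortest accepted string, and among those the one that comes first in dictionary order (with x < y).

yyy

A breadth-first search from s0 reaches an accepting state first via the path s0 → s3 → s2 → s7 on input yyy.
No string of length < 3 is accepted (BFS exhausts all shorter strings without reaching an accepting state), and yyy is the lexicographically least accepting string of length 3.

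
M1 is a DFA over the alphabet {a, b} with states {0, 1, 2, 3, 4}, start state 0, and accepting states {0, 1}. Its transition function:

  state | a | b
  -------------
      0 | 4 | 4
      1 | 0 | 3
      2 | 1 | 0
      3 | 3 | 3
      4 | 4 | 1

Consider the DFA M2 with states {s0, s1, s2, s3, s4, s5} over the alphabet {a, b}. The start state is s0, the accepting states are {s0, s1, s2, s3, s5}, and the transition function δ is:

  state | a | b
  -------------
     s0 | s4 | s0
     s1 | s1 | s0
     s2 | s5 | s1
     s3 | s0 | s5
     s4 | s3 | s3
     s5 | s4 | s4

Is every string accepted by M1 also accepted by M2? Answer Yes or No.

No

The string bba is in L(M1) but not in L(M2).
So L(M1) ⊄ L(M2).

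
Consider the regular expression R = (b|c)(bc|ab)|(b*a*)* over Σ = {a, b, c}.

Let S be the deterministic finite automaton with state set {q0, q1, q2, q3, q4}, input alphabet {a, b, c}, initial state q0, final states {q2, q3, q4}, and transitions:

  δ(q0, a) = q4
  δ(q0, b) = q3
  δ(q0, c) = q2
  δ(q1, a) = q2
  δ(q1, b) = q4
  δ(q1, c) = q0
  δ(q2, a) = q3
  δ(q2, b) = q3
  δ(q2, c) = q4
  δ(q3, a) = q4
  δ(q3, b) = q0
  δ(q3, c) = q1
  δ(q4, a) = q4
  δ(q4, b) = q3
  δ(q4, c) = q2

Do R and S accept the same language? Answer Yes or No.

The empty string ε is accepted by R but rejected by S.
So L(R) ≠ L(S).

No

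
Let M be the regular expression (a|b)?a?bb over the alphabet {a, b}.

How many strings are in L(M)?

5

The expression has no Kleene star, so L(M) is finite. Expanding the alternatives gives {bb, abb, bbb, aabb, babb}.
That is 1 of length 2, 2 of length 3, 2 of length 4: 5 strings in all.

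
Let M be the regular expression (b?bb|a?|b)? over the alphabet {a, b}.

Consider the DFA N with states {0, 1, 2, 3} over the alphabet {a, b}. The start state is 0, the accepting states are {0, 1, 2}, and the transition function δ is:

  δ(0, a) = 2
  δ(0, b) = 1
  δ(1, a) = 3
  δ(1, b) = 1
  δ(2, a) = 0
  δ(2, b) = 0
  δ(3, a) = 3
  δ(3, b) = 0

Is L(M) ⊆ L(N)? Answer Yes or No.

Converting the expression M to a DFA (subset construction, then merging equivalent states) gives the minimal DFA with states {m0, m1, m2, m3, m4}, start state m0, accepting states {m0, m1, m2, m4} and transitions m0: a→m1, b→m2; m1: a→m3, b→m3; m2: a→m3, b→m4; m3: a→m3, b→m3; m4: a→m3, b→m1.
Exploring the product automaton M × N from the start pair (m0, 0), following both machines on each input symbol, reaches 9 state pairs: (m0, 0), (m1, 2), (m2, 1), (m3, 0), (m3, 3), (m4, 1), (m3, 2), (m3, 1), (m1, 1).
M accepts in {m0, m1, m2, m4} and N accepts in {0, 1, 2}. The reachable pairs whose M-component is accepting are (m0, 0), (m1, 2), (m2, 1), (m4, 1), (m1, 1); in each of them the N-component is accepting too, so the product for L(M) \ L(N) (M-component accepting, N-component rejecting) has no reachable accepting pair and the difference is empty.
Hence every string in L(M) is also in L(N).

Yes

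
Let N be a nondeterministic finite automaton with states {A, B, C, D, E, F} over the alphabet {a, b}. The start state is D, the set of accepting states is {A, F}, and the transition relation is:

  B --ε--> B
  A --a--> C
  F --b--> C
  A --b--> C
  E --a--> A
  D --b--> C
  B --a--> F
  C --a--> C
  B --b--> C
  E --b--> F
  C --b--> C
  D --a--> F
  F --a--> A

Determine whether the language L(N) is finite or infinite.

The useful states (reachable from D and able to reach an accepting state) are {A, D, F}.
Restricted to these states the transition graph has no cycle, so every accepting path has bounded length and L is finite.

finite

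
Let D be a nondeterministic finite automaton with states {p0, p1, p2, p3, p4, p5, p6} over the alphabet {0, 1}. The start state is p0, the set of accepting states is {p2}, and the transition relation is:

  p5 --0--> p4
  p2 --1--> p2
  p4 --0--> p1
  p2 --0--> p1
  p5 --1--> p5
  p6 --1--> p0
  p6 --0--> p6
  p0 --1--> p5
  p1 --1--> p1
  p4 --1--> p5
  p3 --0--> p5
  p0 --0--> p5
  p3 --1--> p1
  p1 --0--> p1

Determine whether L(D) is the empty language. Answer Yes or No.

Yes

The states reachable from the start state are {p0, p1, p4, p5}.
None of the accepting states {p2} is reachable, so no string is accepted and L(D) = ∅.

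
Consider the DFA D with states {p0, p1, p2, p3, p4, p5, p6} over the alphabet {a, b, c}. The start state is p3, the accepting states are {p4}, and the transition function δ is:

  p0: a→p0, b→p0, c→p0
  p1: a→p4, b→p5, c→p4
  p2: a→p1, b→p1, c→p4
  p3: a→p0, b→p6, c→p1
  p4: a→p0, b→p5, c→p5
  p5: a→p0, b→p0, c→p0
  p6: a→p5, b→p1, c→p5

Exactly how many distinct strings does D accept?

4

The useful subgraph on states {p1, p3, p4, p6} is acyclic, so L(D) is finite; the longest accepting path visits 4 useful states, giving maximum string length 3.
Counting accepting paths from p3 by length: 2 of length 2, 2 of length 3. Total 4.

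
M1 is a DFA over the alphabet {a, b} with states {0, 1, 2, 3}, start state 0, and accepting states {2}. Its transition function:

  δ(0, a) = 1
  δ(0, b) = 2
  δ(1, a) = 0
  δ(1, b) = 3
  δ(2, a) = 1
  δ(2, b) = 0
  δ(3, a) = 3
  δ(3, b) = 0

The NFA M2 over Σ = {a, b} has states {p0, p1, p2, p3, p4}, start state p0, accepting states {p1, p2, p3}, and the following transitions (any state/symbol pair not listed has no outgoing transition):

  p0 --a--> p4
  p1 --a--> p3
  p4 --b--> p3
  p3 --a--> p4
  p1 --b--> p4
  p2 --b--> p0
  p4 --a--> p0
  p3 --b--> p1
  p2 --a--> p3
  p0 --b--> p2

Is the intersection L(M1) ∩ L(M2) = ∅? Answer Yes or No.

The string b is accepted by both M1 and M2.
Hence L(M1) ∩ L(M2) ≠ ∅.

No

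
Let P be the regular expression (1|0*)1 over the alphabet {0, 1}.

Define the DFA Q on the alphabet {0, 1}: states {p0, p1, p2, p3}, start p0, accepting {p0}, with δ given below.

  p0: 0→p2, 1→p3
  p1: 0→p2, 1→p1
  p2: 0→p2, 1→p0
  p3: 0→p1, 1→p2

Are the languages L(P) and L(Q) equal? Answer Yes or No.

No

The string 1 is accepted by P but rejected by Q.
So L(P) ≠ L(Q).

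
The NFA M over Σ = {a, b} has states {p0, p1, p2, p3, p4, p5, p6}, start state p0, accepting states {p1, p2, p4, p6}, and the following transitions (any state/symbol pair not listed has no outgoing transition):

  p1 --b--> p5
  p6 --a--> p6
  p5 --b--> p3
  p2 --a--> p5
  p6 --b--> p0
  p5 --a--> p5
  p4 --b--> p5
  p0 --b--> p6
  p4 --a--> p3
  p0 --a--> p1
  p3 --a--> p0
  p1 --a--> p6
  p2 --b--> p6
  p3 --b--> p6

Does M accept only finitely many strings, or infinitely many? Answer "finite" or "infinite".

infinite

State p0 is reachable from the start and can reach an accepting state, and it lies on the cycle p0 → p1 → p5 → p3 → p0.
Traversing that cycle any number of times yields accepted strings of unbounded length, so the language is infinite.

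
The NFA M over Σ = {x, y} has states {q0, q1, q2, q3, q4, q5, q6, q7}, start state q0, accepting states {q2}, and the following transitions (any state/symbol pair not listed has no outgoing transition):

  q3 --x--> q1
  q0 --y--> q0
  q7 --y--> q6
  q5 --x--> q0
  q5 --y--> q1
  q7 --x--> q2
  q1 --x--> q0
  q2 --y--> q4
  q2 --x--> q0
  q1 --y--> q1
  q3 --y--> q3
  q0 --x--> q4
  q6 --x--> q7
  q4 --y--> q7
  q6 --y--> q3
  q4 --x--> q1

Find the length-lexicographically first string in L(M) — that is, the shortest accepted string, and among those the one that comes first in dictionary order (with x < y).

A breadth-first search from q0 reaches an accepting state first via the path q0 → q4 → q7 → q2 on input xyx.
No string of length < 3 is accepted (BFS exhausts all shorter strings without reaching an accepting state), and xyx is the lexicographically least accepting string of length 3.

xyx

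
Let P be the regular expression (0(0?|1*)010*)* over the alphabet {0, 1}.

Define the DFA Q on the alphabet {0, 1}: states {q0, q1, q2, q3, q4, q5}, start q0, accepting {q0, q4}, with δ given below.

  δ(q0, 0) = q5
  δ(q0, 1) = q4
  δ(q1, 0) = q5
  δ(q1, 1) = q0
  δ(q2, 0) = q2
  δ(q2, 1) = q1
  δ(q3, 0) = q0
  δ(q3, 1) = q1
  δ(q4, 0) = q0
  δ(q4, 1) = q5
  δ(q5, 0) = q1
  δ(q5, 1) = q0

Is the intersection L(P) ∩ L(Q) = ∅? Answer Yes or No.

No

The empty string ε is accepted by both P and Q.
Hence L(P) ∩ L(Q) ≠ ∅.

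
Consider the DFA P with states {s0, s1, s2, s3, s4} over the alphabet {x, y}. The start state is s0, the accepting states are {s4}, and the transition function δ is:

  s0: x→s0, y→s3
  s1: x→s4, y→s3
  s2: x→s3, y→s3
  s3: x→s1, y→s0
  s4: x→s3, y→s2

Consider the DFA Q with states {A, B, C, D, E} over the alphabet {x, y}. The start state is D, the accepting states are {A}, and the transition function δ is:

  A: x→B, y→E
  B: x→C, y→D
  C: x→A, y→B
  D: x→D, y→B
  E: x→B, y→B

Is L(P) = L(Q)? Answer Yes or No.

Yes

Exploring the product automaton P × Q from the start pair (s0, D), following both machines on each input symbol, reaches 5 state pairs: (s0, D), (s3, B), (s1, C), (s4, A), (s2, E).
P accepts in {s4} and Q accepts in {A}. In every reachable pair the two components are either both accepting — (s4, A) — or both non-accepting, so no string is accepted by exactly one of the machines: L(P) \ L(Q) and L(Q) \ L(P) are both empty.
Hence every string is accepted by P iff it is accepted by Q, and the two languages coincide.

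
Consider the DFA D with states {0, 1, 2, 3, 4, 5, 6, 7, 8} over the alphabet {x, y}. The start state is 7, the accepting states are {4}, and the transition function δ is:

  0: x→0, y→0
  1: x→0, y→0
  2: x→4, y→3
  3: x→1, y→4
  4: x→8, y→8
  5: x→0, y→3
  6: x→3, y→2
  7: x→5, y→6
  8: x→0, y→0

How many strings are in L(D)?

4

The useful subgraph on states {2, 3, 4, 5, 6, 7} is acyclic, so L(D) is finite; the longest accepting path visits 5 useful states, giving maximum string length 4.
Counting accepting paths from 7 by length: 3 of length 3, 1 of length 4. Total 4.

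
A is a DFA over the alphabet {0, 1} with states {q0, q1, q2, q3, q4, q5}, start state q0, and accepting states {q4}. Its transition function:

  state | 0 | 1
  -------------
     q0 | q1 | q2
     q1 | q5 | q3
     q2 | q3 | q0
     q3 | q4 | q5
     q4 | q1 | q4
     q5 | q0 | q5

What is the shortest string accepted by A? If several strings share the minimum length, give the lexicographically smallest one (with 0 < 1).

010

A breadth-first search from q0 reaches an accepting state first via the path q0 → q1 → q3 → q4 on input 010.
No string of length < 3 is accepted (BFS exhausts all shorter strings without reaching an accepting state), and 010 is the lexicographically least accepting string of length 3.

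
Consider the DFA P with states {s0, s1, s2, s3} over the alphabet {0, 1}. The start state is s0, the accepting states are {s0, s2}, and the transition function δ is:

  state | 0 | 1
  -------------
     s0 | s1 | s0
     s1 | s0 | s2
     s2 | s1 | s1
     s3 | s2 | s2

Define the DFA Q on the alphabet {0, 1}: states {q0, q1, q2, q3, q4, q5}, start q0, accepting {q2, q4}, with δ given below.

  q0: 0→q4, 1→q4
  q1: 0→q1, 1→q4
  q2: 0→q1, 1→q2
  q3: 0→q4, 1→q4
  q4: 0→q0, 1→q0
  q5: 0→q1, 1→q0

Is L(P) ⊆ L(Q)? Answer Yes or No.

The empty string ε is in L(P) but not in L(Q).
So L(P) ⊄ L(Q).

No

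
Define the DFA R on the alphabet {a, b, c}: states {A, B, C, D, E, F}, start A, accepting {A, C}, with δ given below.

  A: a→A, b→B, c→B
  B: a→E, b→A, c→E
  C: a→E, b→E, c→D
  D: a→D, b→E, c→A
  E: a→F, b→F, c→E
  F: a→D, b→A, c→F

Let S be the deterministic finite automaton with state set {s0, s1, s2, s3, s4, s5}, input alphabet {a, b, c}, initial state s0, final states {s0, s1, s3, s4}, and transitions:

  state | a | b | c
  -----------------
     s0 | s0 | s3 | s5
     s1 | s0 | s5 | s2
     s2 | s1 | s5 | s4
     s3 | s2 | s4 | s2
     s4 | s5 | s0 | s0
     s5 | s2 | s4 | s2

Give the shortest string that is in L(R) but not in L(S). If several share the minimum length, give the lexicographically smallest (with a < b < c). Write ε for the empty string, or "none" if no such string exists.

The string bba is accepted by R but not by S.
No shorter string lies in the difference, and bba is the lexicographically first length-3 string in L(R) \ L(S).

bba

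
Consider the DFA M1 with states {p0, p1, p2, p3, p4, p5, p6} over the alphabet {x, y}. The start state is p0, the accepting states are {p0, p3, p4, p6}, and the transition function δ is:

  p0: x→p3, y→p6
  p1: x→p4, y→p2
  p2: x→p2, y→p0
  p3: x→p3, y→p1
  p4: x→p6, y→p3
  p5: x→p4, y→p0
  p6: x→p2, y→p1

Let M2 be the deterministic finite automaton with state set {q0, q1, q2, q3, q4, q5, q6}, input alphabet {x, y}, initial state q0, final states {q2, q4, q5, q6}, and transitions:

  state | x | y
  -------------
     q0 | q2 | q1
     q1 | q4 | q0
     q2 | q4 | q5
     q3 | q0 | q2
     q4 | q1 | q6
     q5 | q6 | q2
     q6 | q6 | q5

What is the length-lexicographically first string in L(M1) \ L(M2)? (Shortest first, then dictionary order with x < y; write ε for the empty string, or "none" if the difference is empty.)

The empty string ε is accepted by M1 but not by M2.
Since ε is the unique shortest string, it is the required witness.

ε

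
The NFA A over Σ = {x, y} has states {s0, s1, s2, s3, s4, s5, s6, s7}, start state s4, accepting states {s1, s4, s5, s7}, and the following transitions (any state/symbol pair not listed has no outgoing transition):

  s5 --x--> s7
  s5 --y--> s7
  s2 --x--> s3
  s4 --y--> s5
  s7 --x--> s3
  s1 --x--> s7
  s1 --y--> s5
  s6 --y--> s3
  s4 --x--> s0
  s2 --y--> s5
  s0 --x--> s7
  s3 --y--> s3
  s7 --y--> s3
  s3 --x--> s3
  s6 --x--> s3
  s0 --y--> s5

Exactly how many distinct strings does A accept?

The useful subgraph on states {s0, s4, s5, s7} is acyclic, so L(A) is finite; the longest accepting path visits 4 useful states, giving maximum string length 3.
Counting accepting paths from s4 by length: 1 of length 0, 1 of length 1, 4 of length 2, 2 of length 3. Total 8.

8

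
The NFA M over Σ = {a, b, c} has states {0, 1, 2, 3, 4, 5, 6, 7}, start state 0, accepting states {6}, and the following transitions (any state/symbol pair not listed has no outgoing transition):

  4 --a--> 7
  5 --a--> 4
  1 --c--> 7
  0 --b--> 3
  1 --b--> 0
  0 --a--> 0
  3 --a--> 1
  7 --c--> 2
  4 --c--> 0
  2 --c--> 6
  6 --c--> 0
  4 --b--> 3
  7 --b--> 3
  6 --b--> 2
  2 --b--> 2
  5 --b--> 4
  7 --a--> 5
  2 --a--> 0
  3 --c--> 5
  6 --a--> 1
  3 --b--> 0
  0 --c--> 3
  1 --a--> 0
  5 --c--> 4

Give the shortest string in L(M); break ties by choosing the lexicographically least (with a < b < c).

baccc

A breadth-first search from 0 reaches an accepting state first via the path 0 → 3 → 1 → 7 → 2 → 6 on input baccc.
No string of length < 5 is accepted (BFS exhausts all shorter strings without reaching an accepting state), and baccc is the lexicographically least accepting string of length 5.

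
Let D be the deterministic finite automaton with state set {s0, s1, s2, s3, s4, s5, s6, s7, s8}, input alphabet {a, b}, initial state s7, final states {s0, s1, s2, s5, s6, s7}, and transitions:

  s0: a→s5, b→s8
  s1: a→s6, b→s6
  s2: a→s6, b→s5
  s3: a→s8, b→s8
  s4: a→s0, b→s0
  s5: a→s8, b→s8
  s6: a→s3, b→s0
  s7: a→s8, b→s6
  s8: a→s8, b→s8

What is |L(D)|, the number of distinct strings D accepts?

The useful subgraph on states {s0, s5, s6, s7} is acyclic, so L(D) is finite; the longest accepting path visits 4 useful states, giving maximum string length 3.
Counting accepting paths from s7 by length: 1 of length 0, 1 of length 1, 1 of length 2, 1 of length 3. Total 4.

4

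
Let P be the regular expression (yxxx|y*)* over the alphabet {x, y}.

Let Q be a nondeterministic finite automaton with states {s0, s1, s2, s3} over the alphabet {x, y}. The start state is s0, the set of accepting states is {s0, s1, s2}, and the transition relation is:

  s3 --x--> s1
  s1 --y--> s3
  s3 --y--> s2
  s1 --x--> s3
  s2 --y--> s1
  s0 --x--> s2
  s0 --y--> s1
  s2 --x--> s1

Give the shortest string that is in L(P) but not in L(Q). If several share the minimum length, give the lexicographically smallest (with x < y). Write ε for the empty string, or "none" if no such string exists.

The string yy is accepted by P but not by Q.
No shorter string lies in the difference, and yy is the lexicographically first length-2 string in L(P) \ L(Q).

yy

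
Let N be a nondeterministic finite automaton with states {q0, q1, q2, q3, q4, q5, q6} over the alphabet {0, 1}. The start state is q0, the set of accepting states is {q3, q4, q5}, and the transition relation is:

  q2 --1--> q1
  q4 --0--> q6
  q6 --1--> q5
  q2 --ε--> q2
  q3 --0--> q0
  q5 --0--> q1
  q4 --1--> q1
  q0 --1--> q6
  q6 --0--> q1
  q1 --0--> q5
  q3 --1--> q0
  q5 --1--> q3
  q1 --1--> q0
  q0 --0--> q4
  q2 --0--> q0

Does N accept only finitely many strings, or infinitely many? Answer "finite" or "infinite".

State q0 is reachable from the start and can reach an accepting state, and it lies on the cycle q0 → q4 → q1 → q0.
Traversing that cycle any number of times yields accepted strings of unbounded length, so the language is infinite.

infinite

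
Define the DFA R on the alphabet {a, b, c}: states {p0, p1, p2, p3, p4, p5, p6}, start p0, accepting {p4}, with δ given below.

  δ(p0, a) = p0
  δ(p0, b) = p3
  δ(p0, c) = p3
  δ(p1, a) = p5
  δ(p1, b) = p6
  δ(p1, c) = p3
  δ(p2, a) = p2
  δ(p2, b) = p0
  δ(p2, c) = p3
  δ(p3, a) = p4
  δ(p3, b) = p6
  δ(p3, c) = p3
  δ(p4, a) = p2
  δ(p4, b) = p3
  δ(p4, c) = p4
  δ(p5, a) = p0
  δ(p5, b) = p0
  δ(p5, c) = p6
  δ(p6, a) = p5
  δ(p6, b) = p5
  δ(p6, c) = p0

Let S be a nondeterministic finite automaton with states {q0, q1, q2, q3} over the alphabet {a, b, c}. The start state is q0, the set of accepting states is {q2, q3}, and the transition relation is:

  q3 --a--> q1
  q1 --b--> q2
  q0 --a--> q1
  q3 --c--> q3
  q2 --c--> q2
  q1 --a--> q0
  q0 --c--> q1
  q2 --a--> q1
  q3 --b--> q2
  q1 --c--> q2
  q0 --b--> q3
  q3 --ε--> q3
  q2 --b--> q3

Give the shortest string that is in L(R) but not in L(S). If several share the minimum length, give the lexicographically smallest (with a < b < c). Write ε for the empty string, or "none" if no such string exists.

ba

The string ba is accepted by R but not by S.
No shorter string lies in the difference, and ba is the lexicographically first length-2 string in L(R) \ L(S).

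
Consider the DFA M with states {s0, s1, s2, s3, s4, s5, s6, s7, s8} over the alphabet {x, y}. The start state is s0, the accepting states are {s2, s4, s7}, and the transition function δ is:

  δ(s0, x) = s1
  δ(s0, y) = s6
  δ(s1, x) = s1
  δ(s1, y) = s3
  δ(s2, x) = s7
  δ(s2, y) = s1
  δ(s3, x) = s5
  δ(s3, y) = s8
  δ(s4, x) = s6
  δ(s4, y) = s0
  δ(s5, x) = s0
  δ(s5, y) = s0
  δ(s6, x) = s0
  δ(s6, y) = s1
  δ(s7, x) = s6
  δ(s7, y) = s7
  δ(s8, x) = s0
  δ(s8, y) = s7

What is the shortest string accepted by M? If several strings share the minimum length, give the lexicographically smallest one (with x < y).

xyyy

A breadth-first search from s0 reaches an accepting state first via the path s0 → s1 → s3 → s8 → s7 on input xyyy.
No string of length < 4 is accepted (BFS exhausts all shorter strings without reaching an accepting state), and xyyy is the lexicographically least accepting string of length 4.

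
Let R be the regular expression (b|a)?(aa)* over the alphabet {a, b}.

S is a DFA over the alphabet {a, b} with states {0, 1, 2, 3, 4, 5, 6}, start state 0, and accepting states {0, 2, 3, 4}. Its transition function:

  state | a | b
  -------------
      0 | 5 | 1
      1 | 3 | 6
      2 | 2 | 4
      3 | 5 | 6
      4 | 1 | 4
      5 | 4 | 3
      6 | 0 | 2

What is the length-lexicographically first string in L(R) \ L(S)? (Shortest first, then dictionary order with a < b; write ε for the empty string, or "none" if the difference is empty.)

a

The string a is accepted by R but not by S.
No shorter string lies in the difference, and a is the lexicographically first length-1 string in L(R) \ L(S).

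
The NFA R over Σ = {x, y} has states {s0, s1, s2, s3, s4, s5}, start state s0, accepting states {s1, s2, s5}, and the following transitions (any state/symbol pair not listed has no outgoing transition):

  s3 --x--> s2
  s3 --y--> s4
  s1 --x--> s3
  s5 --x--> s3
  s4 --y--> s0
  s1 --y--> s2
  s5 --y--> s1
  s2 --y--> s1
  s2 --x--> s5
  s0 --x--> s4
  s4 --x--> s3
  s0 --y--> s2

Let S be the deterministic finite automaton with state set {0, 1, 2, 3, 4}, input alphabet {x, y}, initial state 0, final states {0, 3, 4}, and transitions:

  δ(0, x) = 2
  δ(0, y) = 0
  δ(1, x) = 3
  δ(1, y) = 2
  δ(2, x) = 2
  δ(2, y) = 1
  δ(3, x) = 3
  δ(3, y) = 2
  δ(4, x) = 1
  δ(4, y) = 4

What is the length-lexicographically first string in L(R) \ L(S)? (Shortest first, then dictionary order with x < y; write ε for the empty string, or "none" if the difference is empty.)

The string yx is accepted by R but not by S.
No shorter string lies in the difference, and yx is the lexicographically first length-2 string in L(R) \ L(S).

yx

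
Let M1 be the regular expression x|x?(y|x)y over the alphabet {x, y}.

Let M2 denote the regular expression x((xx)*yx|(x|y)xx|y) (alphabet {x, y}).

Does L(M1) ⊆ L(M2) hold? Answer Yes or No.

The string x is in L(M1) but not in L(M2).
So L(M1) ⊄ L(M2).

No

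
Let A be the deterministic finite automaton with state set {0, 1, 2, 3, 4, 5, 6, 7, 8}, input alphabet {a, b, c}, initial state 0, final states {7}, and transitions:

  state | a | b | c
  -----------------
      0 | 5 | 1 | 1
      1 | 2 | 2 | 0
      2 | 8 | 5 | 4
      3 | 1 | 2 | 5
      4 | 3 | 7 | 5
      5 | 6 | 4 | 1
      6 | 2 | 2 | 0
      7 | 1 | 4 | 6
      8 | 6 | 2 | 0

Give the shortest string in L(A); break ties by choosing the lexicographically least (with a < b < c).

abb

A breadth-first search from 0 reaches an accepting state first via the path 0 → 5 → 4 → 7 on input abb.
No string of length < 3 is accepted (BFS exhausts all shorter strings without reaching an accepting state), and abb is the lexicographically least accepting string of length 3.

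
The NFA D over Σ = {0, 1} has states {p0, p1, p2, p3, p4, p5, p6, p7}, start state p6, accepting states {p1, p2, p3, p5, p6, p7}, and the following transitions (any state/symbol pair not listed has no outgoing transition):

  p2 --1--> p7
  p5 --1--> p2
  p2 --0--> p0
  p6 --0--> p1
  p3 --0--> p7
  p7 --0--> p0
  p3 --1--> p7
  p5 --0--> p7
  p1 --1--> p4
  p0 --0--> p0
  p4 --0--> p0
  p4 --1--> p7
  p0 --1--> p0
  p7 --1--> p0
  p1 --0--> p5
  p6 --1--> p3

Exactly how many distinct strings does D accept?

10

The useful subgraph on states {p1, p2, p3, p4, p5, p6, p7} is acyclic, so L(D) is finite; the longest accepting path visits 5 useful states, giving maximum string length 4.
Counting accepting paths from p6 by length: 1 of length 0, 2 of length 1, 3 of length 2, 3 of length 3, 1 of length 4. Total 10.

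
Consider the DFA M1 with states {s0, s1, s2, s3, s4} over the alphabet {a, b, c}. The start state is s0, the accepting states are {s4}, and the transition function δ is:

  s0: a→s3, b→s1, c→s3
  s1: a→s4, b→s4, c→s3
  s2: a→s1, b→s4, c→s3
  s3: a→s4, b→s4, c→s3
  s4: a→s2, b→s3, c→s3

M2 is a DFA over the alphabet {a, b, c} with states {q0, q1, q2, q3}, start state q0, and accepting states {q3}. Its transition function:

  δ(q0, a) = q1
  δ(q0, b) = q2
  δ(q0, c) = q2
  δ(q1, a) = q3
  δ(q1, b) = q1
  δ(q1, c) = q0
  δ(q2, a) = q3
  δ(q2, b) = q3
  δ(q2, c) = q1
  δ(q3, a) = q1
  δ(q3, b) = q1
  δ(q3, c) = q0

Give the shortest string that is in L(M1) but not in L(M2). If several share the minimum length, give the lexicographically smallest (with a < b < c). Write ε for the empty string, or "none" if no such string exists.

ab

The string ab is accepted by M1 but not by M2.
No shorter string lies in the difference, and ab is the lexicographically first length-2 string in L(M1) \ L(M2).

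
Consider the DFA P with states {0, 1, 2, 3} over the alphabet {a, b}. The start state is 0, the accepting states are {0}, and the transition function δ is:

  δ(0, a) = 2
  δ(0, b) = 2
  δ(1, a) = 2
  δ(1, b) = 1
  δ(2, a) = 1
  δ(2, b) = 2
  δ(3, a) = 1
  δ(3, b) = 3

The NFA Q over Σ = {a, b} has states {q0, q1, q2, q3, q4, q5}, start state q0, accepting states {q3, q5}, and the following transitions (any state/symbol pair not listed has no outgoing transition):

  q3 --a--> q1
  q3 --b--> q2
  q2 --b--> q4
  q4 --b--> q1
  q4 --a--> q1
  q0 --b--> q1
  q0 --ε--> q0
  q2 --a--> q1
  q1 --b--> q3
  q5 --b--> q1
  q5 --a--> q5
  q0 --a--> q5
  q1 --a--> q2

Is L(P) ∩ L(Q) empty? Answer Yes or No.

Exploring the product automaton P × Q from the start pair (0, q0), following both machines on each input symbol, reaches 11 state pairs: (0, q0), (2, q5), (2, q1), (1, q5), (1, q2), (2, q3), (1, q1), (1, q4), (2, q2), (1, q3), (2, q4).
P accepts in {0} and Q accepts in {q3, q5}; no reachable pair has both components accepting, so no string drives both machines to acceptance simultaneously and L(P) ∩ L(Q) = ∅.
So no string is accepted by both, and the intersection is empty.

Yes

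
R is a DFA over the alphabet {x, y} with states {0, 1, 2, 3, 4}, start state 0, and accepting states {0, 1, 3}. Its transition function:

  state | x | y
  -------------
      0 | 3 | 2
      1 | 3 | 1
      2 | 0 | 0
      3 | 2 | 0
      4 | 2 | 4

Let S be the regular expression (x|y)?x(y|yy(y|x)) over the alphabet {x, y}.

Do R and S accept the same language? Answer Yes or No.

No

The empty string ε is accepted by R but rejected by S.
So L(R) ≠ L(S).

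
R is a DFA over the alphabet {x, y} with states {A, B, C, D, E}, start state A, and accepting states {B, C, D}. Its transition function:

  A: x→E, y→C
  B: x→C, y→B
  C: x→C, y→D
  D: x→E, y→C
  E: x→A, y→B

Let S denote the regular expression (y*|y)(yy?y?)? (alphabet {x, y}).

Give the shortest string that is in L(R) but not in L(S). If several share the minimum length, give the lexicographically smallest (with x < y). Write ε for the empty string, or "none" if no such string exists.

xy

The string xy is accepted by R but not by S.
No shorter string lies in the difference, and xy is the lexicographically first length-2 string in L(R) \ L(S).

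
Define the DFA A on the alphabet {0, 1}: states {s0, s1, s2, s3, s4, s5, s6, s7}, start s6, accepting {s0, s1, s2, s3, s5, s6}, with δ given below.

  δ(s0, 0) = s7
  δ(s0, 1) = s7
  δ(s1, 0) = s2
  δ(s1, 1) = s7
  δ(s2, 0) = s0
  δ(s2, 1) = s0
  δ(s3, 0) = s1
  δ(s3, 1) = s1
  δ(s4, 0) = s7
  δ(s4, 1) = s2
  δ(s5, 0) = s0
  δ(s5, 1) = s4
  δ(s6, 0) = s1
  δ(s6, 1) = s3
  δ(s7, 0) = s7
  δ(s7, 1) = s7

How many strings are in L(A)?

14

The useful subgraph on states {s0, s1, s2, s3, s6} is acyclic, so L(A) is finite; the longest accepting path visits 5 useful states, giving maximum string length 4.
Counting accepting paths from s6 by length: 1 of length 0, 2 of length 1, 3 of length 2, 4 of length 3, 4 of length 4. Total 14.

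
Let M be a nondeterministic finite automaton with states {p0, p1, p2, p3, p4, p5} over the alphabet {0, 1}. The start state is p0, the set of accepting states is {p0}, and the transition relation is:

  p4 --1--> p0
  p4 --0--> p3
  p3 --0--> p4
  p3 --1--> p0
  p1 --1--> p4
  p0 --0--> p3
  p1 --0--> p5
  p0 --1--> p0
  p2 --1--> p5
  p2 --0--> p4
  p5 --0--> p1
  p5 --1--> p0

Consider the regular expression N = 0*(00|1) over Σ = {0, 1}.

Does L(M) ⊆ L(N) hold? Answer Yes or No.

The empty string ε is in L(M) but not in L(N).
So L(M) ⊄ L(N).

No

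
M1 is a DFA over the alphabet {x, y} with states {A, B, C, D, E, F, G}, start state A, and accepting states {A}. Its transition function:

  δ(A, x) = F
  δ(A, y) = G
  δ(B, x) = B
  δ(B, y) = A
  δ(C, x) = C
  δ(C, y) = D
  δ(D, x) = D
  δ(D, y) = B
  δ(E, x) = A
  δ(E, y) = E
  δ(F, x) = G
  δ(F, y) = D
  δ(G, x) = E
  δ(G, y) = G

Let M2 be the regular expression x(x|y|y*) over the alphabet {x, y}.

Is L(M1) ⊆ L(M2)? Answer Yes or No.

No

The empty string ε is in L(M1) but not in L(M2).
So L(M1) ⊄ L(M2).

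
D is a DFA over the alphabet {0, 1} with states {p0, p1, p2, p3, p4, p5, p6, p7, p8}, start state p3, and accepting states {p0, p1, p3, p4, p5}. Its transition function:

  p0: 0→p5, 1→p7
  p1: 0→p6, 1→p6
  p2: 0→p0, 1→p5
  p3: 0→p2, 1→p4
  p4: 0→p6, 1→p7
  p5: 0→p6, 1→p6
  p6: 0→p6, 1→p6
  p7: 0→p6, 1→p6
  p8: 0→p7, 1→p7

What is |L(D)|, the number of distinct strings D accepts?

The useful subgraph on states {p0, p2, p3, p4, p5} is acyclic, so L(D) is finite; the longest accepting path visits 4 useful states, giving maximum string length 3.
Counting accepting paths from p3 by length: 1 of length 0, 1 of length 1, 2 of length 2, 1 of length 3. Total 5.

5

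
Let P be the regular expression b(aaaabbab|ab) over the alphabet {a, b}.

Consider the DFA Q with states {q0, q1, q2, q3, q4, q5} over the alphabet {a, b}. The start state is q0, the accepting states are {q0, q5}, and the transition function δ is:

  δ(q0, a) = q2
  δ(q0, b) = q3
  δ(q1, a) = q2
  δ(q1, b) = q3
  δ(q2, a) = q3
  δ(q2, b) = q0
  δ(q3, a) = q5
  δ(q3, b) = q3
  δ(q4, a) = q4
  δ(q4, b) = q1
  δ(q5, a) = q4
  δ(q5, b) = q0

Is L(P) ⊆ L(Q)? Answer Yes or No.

Converting the expression P to a DFA (subset construction, then merging equivalent states) gives the minimal DFA with states {p0, p1, p2, p3, p4, p5, p6, p7, p8, p9, p10}, start state p0, accepting states {p5} and transitions p0: a→p1, b→p2; p1: a→p1, b→p1; p2: a→p3, b→p1; p3: a→p4, b→p5; p4: a→p6, b→p1; p5: a→p1, b→p1; p6: a→p7, b→p1; p7: a→p1, b→p8; p8: a→p1, b→p9; p9: a→p10, b→p1; p10: a→p1, b→p5.
Exploring the product automaton P × Q from the start pair (p0, q0), following both machines on each input symbol, reaches 16 state pairs: (p0, q0), (p1, q2), (p2, q3), (p1, q3), (p1, q0), (p3, q5), (p1, q5), (p4, q4), (p5, q0), (p1, q4), (p6, q4), (p1, q1), (p7, q4), (p8, q1), (p9, q3), (p10, q5).
P accepts in {p5} and Q accepts in {q0, q5}. The reachable pairs whose P-component is accepting are (p5, q0); in each of them the Q-component is accepting too, so the product for L(P) \ L(Q) (P-component accepting, Q-component rejecting) has no reachable accepting pair and the difference is empty.
Hence every string in L(P) is also in L(Q).

Yes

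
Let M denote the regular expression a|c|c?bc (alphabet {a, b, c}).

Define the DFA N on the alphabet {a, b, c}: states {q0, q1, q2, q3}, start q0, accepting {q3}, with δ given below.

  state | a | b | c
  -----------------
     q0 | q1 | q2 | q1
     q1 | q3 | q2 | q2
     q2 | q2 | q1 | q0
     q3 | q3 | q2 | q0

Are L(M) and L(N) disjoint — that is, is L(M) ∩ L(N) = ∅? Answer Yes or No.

Converting the expression M to a DFA (subset construction, then merging equivalent states) gives the minimal DFA with states {m0, m1, m2, m3, m4}, start state m0, accepting states {m1, m3} and transitions m0: a→m1, b→m2, c→m3; m1: a→m4, b→m4, c→m4; m2: a→m4, b→m4, c→m1; m3: a→m4, b→m2, c→m4; m4: a→m4, b→m4, c→m4.
Exploring the product automaton M × N from the start pair (m0, q0), following both machines on each input symbol, reaches 9 state pairs: (m0, q0), (m1, q1), (m2, q2), (m3, q1), (m4, q3), (m4, q2), (m4, q1), (m1, q0), (m4, q0).
M accepts in {m1, m3} and N accepts in {q3}; no reachable pair has both components accepting, so no string drives both machines to acceptance simultaneously and L(M) ∩ L(N) = ∅.
So no string is accepted by both, and the intersection is empty.

Yes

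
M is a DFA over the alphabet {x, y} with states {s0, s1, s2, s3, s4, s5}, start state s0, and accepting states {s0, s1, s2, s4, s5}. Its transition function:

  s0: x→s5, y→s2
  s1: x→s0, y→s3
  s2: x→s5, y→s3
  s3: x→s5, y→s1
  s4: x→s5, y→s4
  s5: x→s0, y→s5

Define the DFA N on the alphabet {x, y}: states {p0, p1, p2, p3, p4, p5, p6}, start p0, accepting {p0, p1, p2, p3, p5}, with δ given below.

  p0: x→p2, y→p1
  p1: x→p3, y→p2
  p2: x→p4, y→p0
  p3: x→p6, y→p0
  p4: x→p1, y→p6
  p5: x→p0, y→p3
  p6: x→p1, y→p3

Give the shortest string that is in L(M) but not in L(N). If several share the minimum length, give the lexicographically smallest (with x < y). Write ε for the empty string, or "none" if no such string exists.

xx

The string xx is accepted by M but not by N.
No shorter string lies in the difference, and xx is the lexicographically first length-2 string in L(M) \ L(N).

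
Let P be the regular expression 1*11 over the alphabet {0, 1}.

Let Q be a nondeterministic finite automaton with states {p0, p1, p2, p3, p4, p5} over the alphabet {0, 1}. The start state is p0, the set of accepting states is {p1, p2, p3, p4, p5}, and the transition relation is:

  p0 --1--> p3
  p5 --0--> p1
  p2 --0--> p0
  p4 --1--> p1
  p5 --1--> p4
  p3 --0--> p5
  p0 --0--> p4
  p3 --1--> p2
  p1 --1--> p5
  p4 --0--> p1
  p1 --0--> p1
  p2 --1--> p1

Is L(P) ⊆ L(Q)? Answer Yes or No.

Converting the expression P to a DFA (subset construction, then merging equivalent states) gives the minimal DFA with states {r0, r1, r2, r3}, start state r0, accepting states {r3} and transitions r0: 0→r1, 1→r2; r1: 0→r1, 1→r1; r2: 0→r1, 1→r3; r3: 0→r1, 1→r3.
Exploring the product automaton P × Q from the start pair (r0, p0), following both machines on each input symbol, reaches 12 state pairs: (r0, p0), (r1, p4), (r2, p3), (r1, p1), (r1, p5), (r3, p2), (r1, p0), (r3, p1), (r1, p3), (r3, p5), (r1, p2), (r3, p4).
P accepts in {r3} and Q accepts in {p1, p2, p3, p4, p5}. The reachable pairs whose P-component is accepting are (r3, p2), (r3, p1), (r3, p5), (r3, p4); in each of them the Q-component is accepting too, so the product for L(P) \ L(Q) (P-component accepting, Q-component rejecting) has no reachable accepting pair and the difference is empty.
Hence every string in L(P) is also in L(Q).

Yes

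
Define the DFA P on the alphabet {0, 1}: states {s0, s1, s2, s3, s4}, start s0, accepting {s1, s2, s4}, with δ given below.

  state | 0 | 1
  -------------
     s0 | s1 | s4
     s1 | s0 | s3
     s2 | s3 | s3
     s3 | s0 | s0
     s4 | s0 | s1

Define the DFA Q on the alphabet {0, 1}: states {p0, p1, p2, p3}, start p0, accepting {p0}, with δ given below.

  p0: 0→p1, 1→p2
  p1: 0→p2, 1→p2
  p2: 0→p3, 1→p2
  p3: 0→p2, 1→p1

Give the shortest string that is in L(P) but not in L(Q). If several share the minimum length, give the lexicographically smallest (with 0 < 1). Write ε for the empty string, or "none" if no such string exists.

The string 0 is accepted by P but not by Q.
No shorter string lies in the difference, and 0 is the lexicographically first length-1 string in L(P) \ L(Q).

0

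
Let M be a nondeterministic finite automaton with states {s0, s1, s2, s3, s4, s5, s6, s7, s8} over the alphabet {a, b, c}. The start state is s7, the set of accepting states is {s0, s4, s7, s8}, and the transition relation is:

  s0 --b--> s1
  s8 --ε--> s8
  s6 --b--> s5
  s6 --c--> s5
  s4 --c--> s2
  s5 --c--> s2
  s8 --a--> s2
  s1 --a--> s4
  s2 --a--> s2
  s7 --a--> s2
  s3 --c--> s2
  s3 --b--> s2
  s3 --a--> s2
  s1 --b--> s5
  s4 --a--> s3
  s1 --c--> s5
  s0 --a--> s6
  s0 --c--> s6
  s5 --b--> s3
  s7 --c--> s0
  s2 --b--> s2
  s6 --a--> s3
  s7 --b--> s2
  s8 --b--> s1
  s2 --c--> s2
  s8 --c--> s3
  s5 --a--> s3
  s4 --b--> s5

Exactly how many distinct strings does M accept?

The useful subgraph on states {s0, s1, s4, s7} is acyclic, so L(M) is finite; the longest accepting path visits 4 useful states, giving maximum string length 3.
Counting accepting paths from s7 by length: 1 of length 0, 1 of length 1, 1 of length 3. Total 3.

3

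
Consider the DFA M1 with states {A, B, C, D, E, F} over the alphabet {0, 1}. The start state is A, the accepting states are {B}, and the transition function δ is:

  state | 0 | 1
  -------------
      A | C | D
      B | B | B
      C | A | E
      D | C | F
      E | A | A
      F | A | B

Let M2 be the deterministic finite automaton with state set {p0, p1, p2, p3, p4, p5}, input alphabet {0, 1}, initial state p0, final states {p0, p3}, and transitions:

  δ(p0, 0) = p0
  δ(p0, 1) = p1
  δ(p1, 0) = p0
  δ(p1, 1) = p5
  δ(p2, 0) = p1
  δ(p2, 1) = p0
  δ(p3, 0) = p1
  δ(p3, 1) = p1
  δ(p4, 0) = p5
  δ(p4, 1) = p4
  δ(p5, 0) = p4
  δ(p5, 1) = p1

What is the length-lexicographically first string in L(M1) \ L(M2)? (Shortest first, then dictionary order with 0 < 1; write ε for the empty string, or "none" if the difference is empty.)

111

The string 111 is accepted by M1 but not by M2.
No shorter string lies in the difference, and 111 is the lexicographically first length-3 string in L(M1) \ L(M2).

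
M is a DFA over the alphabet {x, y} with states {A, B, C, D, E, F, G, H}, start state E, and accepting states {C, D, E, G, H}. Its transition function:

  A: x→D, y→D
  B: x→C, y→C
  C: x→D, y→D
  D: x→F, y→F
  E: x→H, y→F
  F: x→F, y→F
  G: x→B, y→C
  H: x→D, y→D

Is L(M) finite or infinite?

finite

The useful states (reachable from E and able to reach an accepting state) are {D, E, H}.
Restricted to these states the transition graph has no cycle, so every accepting path has bounded length and L is finite.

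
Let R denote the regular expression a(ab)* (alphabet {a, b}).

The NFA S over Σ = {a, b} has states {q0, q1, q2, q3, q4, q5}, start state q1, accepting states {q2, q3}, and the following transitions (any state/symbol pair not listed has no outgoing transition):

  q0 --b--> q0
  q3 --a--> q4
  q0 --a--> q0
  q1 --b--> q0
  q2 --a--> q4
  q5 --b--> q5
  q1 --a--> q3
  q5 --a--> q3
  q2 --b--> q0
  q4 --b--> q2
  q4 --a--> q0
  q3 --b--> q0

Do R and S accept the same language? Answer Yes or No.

Converting the expression R to a DFA (subset construction, then merging equivalent states) gives the minimal DFA with states {r0, r1, r2, r3}, start state r0, accepting states {r1} and transitions r0: a→r1, b→r2; r1: a→r3, b→r2; r2: a→r2, b→r2; r3: a→r2, b→r1.
Exploring the product automaton R × S from the start pair (r0, q1), following both machines on each input symbol, reaches 5 state pairs: (r0, q1), (r1, q3), (r2, q0), (r3, q4), (r1, q2).
R accepts in {r1} and S accepts in {q2, q3}. In every reachable pair the two components are either both accepting — (r1, q3), (r1, q2) — or both non-accepting, so no string is accepted by exactly one of the machines: L(R) \ L(S) and L(S) \ L(R) are both empty.
Hence every string is accepted by R iff it is accepted by S, and the two languages coincide.

Yes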